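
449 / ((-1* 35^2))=-449 / 1225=-0.37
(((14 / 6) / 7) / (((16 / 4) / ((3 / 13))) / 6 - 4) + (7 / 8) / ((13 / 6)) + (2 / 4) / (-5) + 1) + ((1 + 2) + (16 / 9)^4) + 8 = 37516241 / 1705860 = 21.99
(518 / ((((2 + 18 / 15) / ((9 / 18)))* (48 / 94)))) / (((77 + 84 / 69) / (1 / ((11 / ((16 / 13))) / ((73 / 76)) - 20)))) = -14598905 / 77050656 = -0.19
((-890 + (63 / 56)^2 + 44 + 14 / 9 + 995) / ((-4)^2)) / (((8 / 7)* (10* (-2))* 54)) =-612143 / 79626240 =-0.01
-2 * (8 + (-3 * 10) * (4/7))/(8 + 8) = 8/7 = 1.14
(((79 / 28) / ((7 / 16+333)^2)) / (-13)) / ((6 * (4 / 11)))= -632 / 706380675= -0.00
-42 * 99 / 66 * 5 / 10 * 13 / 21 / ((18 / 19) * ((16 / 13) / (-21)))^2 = -38862733 / 6144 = -6325.31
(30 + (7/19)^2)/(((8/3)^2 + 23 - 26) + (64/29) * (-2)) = -2839419/28519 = -99.56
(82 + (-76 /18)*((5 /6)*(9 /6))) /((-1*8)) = -9.59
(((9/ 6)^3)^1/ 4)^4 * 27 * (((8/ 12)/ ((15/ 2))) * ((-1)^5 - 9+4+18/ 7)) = -4.17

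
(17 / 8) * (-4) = -17 / 2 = -8.50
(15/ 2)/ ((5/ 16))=24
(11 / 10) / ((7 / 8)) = 44 / 35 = 1.26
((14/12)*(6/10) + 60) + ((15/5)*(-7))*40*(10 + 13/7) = -98993/10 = -9899.30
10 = 10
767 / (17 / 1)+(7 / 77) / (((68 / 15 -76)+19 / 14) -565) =1125264431 / 24940751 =45.12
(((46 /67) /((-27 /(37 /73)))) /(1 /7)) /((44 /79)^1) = -470603 /2905254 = -0.16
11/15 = 0.73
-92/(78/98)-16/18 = -13628/117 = -116.48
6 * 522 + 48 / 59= 184836 / 59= 3132.81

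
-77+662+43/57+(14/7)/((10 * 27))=1502479/2565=585.76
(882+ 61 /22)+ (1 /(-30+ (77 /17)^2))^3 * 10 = 400844345218585 /453053810462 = 884.76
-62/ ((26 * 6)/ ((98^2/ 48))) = -74431/ 936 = -79.52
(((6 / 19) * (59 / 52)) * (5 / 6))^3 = 25672375 / 964430272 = 0.03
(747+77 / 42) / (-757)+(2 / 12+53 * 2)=238858 / 2271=105.18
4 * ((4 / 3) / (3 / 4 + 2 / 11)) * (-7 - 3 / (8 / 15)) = -8888 / 123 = -72.26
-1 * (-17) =17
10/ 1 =10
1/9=0.11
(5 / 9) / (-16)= -5 / 144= -0.03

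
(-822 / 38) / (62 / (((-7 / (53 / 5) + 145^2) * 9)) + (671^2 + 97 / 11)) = -0.00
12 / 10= 6 / 5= 1.20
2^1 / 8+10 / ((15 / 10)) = 83 / 12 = 6.92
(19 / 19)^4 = 1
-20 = -20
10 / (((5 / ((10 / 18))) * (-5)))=-0.22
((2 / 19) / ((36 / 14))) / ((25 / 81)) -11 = -5162 / 475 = -10.87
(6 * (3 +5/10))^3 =9261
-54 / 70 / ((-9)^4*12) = -1 / 102060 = -0.00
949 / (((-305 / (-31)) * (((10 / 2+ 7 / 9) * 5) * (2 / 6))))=61101 / 6100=10.02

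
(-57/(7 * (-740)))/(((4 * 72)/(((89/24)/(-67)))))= -1691/799626240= -0.00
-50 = -50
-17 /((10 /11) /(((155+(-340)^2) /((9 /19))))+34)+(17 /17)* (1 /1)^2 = 27418507 /54837008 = 0.50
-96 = -96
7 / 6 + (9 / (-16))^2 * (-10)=-767 / 384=-2.00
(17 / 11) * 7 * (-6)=-714 / 11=-64.91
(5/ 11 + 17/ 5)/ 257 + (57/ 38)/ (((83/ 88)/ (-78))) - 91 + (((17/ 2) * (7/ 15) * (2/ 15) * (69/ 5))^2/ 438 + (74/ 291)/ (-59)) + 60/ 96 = -70897019394758145407/ 330844777894125000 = -214.29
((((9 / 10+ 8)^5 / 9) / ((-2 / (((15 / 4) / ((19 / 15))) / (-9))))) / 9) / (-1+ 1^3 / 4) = -151.18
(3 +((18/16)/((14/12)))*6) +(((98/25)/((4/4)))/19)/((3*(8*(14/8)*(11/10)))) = 385801/43890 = 8.79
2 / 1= 2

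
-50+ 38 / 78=-1931 / 39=-49.51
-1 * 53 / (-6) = 53 / 6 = 8.83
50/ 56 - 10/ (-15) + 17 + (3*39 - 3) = 11135/ 84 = 132.56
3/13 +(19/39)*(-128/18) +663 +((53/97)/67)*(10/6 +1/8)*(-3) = 12039403447/18249192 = 659.72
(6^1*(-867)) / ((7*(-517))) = 5202 / 3619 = 1.44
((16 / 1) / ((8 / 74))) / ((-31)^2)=148 / 961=0.15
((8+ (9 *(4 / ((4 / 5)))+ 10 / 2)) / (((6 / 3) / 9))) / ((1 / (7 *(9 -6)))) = 5481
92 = 92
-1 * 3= -3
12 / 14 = 6 / 7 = 0.86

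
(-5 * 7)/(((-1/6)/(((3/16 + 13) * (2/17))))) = 22155/68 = 325.81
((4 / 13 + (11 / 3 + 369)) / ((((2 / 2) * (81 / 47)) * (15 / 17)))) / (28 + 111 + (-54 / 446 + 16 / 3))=1.70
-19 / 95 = -1 / 5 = -0.20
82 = 82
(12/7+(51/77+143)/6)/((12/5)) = 29635/2772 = 10.69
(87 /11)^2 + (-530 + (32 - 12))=-54141 /121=-447.45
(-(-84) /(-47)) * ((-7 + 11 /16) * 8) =4242 /47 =90.26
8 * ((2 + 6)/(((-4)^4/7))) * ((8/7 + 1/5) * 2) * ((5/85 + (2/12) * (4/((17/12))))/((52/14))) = 2961/4420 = 0.67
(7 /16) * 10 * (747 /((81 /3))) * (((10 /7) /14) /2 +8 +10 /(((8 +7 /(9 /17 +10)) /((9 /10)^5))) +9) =124283497073 /57904000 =2146.37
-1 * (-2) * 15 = 30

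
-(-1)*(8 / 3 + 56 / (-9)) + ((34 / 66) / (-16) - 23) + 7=-31027 / 1584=-19.59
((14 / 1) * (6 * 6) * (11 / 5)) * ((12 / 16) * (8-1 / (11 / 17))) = 26838 / 5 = 5367.60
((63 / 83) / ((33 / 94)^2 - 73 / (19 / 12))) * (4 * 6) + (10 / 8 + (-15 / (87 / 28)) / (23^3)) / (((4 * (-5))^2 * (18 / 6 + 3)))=-3816455272063631 / 9645964124202880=-0.40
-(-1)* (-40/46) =-20/23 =-0.87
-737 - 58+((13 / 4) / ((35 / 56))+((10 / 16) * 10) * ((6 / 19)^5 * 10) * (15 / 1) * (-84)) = -12839914951 / 12380495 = -1037.11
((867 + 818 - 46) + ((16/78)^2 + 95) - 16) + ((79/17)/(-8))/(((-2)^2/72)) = 176612225/103428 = 1707.59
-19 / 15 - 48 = -49.27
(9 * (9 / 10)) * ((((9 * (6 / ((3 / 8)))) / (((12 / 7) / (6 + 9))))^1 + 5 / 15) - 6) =101601 / 10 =10160.10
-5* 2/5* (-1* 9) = 18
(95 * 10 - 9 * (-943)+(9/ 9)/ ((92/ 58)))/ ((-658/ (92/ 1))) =-434131/ 329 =-1319.55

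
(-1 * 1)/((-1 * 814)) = 1/814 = 0.00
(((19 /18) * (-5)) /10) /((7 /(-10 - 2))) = 19 /21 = 0.90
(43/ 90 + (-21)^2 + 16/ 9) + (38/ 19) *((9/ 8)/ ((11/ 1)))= 878051/ 1980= 443.46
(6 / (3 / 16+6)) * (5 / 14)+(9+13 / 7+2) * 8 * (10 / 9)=26480 / 231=114.63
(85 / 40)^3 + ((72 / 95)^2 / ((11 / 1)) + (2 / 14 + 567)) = 205223081981 / 355801600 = 576.79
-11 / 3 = -3.67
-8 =-8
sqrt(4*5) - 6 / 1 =-6+2*sqrt(5) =-1.53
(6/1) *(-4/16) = -3/2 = -1.50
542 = 542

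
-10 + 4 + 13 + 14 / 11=91 / 11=8.27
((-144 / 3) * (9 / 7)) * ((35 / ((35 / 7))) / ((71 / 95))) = -41040 / 71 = -578.03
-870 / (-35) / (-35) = -174 / 245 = -0.71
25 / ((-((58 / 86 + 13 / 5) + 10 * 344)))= -0.01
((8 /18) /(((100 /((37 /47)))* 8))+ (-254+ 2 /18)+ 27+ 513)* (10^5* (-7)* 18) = -169435259000 /47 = -3605005510.64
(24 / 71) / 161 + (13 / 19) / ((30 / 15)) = 149515 / 434378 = 0.34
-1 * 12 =-12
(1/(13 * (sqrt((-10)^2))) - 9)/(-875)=167/16250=0.01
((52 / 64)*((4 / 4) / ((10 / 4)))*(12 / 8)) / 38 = 39 / 3040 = 0.01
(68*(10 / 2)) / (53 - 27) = 170 / 13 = 13.08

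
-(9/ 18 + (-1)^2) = -3/ 2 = -1.50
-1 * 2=-2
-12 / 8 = -3 / 2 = -1.50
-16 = -16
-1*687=-687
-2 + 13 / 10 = -7 / 10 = -0.70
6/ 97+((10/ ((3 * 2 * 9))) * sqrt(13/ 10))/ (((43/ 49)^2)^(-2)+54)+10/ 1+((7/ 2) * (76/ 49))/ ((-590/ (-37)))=3418801 * sqrt(130)/ 10280522970+2083631/ 200305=10.41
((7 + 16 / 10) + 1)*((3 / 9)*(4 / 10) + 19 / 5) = 944 / 25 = 37.76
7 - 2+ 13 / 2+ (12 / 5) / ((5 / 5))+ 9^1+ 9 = 319 / 10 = 31.90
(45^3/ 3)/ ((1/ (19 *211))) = 121773375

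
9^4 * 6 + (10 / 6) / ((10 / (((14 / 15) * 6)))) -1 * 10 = 39356.93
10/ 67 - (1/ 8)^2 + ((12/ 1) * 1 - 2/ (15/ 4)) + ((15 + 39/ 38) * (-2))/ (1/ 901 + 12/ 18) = -16058065199/ 441170880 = -36.40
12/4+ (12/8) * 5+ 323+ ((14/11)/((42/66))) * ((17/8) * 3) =1385/4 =346.25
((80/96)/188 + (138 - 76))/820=69941/924960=0.08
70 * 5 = 350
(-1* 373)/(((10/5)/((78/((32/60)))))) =-218205/8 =-27275.62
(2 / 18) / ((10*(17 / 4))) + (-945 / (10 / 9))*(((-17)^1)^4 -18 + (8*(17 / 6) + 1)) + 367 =-54344883193 / 765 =-71039063.00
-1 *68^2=-4624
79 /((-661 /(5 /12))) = -395 /7932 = -0.05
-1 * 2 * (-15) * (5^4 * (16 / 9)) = 100000 / 3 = 33333.33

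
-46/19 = -2.42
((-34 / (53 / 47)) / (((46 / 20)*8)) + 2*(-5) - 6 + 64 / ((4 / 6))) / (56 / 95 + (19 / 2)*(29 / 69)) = 54447825 / 3183869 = 17.10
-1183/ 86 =-13.76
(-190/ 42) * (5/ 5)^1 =-95/ 21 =-4.52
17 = 17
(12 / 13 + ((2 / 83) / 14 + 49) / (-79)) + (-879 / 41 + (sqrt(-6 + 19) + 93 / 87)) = -14236932998 / 709460843 + sqrt(13) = -16.46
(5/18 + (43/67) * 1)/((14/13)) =14417/16884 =0.85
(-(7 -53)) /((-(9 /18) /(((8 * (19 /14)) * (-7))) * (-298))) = -3496 /149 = -23.46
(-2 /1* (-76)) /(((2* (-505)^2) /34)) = 0.01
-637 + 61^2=3084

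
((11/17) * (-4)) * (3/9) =-44/51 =-0.86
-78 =-78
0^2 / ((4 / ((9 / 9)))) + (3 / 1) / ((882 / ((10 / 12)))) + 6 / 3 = 3533 / 1764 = 2.00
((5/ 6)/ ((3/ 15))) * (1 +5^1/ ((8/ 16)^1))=275/ 6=45.83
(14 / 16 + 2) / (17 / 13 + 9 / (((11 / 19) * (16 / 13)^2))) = 105248 / 423559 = 0.25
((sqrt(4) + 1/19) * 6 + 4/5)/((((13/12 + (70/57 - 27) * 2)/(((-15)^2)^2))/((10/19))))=-100926000/14573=-6925.55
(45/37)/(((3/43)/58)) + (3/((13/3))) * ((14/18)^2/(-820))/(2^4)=57425844587/56796480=1011.08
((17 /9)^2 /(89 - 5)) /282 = 0.00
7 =7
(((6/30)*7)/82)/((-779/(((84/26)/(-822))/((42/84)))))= 49/284416795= 0.00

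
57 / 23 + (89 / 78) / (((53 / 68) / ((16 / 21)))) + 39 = 42523846 / 998361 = 42.59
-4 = -4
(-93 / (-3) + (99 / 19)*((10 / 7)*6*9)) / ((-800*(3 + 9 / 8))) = -57583 / 438900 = -0.13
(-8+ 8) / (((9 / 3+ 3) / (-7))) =0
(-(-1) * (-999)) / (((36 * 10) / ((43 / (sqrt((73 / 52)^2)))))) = -85.00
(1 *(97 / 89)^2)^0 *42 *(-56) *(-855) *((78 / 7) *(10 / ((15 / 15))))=224078400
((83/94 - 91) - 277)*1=-34509/94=-367.12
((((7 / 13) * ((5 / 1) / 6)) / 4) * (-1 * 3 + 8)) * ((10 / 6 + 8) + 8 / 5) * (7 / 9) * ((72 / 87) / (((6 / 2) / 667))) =73255 / 81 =904.38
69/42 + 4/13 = 355/182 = 1.95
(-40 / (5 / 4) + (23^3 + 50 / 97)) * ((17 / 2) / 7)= 20011465 / 1358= 14735.98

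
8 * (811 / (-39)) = -166.36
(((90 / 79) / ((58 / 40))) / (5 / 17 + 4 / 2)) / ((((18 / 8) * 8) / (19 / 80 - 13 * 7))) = -617185 / 357396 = -1.73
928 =928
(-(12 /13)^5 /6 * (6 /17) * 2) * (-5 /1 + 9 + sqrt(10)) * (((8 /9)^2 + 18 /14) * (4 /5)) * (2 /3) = -0.63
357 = 357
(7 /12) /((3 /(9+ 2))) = 77 /36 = 2.14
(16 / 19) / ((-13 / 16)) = -256 / 247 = -1.04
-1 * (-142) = 142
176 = 176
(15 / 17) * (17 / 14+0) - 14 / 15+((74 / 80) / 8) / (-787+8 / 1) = 0.14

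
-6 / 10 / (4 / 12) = -9 / 5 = -1.80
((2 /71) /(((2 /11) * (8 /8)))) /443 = 11 /31453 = 0.00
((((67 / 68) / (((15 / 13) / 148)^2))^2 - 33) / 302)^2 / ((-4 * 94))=-14780859132929536725776689628641 / 7340531197997587500000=-2013595301.79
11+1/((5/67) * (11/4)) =873/55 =15.87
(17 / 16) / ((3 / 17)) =289 / 48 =6.02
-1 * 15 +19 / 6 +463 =2707 / 6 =451.17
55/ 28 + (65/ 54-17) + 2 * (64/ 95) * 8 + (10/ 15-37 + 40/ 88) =-30756941/ 790020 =-38.93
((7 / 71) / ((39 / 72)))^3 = 4741632 / 786330467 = 0.01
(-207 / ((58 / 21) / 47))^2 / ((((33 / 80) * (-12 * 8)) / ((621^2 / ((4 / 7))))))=-62601354703767915 / 296032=-211468201761.19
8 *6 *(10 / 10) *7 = 336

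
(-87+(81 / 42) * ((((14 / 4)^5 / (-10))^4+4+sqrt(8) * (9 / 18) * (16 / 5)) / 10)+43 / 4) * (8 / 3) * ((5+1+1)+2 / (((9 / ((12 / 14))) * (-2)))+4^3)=142944 * sqrt(2) / 1225+3207723496257300396203 / 11560550400000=277471685.43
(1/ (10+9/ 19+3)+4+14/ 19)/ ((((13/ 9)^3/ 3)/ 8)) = 51177987/ 1335776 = 38.31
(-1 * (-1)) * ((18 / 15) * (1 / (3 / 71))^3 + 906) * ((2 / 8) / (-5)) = -189148 / 225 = -840.66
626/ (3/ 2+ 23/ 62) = 9703/ 29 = 334.59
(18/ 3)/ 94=3/ 47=0.06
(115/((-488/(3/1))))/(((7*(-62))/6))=1035/105896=0.01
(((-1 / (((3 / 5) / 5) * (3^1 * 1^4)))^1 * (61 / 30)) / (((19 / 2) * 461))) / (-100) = 0.00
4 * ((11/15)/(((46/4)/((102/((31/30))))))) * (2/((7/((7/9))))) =11968/2139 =5.60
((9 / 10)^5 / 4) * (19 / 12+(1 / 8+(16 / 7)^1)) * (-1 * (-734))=4847076531 / 11200000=432.77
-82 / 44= -41 / 22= -1.86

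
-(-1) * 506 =506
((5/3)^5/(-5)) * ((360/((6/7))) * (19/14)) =-118750/81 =-1466.05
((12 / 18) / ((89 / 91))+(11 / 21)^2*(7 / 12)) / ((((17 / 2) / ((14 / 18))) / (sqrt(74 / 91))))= 56633*sqrt(6734) / 66913938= 0.07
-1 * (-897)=897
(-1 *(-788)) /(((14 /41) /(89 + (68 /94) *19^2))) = 808043.70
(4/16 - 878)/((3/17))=-59687/12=-4973.92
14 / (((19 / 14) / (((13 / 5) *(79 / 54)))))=100646 / 2565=39.24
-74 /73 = -1.01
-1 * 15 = -15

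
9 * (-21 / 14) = -27 / 2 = -13.50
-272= -272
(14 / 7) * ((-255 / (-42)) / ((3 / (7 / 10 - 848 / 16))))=-8891 / 42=-211.69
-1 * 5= -5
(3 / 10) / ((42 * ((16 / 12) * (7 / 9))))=27 / 3920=0.01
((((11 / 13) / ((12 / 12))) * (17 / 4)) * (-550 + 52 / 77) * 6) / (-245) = 1078599 / 22295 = 48.38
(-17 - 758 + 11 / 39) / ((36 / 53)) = -800671 / 702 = -1140.56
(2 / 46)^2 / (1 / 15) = 0.03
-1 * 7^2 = -49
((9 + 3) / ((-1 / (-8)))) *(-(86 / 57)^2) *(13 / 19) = -3076736 / 20577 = -149.52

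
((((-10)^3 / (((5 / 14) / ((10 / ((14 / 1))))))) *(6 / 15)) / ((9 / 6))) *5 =-8000 / 3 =-2666.67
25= 25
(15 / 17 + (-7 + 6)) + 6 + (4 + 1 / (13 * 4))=8753 / 884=9.90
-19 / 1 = -19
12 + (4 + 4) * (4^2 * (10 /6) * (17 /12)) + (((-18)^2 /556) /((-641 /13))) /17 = 4283514047 /13632147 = 314.22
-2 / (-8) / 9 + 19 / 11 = 695 / 396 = 1.76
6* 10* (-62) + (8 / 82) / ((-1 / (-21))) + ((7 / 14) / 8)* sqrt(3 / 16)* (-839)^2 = -152436 / 41 + 703921* sqrt(3) / 64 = 15332.47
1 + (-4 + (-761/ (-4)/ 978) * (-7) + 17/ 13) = -155315/ 50856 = -3.05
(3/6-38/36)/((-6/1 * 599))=5/32346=0.00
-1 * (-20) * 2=40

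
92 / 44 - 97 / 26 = -469 / 286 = -1.64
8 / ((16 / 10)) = 5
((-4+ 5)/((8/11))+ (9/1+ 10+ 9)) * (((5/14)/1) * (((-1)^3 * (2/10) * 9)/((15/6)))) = -423/56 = -7.55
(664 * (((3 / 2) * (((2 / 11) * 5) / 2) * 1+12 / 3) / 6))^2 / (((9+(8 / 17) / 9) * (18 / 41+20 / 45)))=916929440946 / 27316355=33567.05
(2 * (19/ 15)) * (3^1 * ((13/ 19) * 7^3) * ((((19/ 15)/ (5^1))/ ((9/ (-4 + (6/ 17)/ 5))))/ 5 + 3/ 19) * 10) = 13199549636/ 5450625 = 2421.66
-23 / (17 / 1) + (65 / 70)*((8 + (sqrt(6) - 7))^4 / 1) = 26*sqrt(6) + 15811 / 238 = 130.12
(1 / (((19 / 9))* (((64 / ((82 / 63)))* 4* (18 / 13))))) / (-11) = -533 / 3370752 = -0.00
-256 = -256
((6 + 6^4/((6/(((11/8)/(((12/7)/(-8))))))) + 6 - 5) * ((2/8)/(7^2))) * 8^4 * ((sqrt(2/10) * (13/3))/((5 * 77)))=-2622464 * sqrt(5)/40425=-145.06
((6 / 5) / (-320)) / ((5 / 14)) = -21 / 2000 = -0.01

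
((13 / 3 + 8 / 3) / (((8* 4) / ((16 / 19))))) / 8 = 7 / 304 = 0.02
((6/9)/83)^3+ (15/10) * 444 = 10281873842/15438249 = 666.00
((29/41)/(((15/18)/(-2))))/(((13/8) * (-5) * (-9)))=-928/39975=-0.02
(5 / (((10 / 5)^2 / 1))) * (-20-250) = -675 / 2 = -337.50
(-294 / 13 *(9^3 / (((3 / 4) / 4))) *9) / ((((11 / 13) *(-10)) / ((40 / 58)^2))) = 44482.32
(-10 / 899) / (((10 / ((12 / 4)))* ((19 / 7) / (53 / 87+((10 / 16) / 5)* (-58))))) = 16177 / 1981396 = 0.01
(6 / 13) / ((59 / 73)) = 438 / 767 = 0.57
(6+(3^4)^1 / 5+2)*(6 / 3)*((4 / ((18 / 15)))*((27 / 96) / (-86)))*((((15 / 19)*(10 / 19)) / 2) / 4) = -27225 / 993472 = -0.03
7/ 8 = 0.88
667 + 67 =734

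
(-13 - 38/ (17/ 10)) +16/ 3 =-1531/ 51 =-30.02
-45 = -45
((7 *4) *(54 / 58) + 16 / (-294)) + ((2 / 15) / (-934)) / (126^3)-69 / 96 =41117440794139 / 1625465530080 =25.30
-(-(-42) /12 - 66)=125 /2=62.50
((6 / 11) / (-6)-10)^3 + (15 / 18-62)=-8694263 / 7986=-1088.69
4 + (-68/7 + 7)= 9/7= 1.29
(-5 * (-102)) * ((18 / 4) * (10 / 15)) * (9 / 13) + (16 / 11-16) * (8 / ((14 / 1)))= 1051970 / 1001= 1050.92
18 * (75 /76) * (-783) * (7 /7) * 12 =-3171150 /19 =-166902.63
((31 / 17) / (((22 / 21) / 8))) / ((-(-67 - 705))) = 651 / 36091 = 0.02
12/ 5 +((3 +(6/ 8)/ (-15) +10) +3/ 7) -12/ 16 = 526/ 35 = 15.03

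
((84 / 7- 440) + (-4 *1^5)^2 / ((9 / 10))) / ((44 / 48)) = -14768 / 33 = -447.52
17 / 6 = 2.83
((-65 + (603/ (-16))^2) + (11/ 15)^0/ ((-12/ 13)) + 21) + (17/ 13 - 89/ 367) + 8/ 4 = 5050375745/ 3664128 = 1378.33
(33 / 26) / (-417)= -0.00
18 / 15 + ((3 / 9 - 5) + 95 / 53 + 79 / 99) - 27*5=-3564713 / 26235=-135.88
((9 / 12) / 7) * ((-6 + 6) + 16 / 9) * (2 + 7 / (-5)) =0.11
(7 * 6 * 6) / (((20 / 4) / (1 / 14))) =3.60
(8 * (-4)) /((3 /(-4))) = 42.67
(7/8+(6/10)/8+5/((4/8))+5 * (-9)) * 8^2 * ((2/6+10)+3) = -29056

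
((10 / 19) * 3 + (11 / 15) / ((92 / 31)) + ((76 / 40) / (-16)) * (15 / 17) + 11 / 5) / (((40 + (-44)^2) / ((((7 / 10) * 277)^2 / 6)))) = 52571926841693 / 4227754752000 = 12.43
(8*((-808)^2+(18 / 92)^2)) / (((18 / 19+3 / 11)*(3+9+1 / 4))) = 461960325992 / 1321971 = 349448.15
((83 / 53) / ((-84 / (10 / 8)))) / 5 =-83 / 17808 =-0.00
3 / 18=1 / 6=0.17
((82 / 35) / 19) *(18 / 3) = 492 / 665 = 0.74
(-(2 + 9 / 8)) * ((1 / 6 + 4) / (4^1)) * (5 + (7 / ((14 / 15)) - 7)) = -6875 / 384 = -17.90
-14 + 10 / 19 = -256 / 19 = -13.47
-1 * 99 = -99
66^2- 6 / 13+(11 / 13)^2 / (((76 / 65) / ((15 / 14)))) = 4634991 / 1064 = 4356.19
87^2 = 7569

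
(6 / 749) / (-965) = -6 / 722785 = -0.00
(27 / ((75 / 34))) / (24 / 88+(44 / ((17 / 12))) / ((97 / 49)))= 616726 / 804275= 0.77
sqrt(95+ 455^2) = 4 * sqrt(12945) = 455.10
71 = 71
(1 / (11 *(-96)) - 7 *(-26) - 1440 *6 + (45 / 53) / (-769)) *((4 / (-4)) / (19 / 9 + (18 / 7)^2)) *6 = 160536024223533 / 27595423504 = 5817.49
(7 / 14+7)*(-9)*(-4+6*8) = -2970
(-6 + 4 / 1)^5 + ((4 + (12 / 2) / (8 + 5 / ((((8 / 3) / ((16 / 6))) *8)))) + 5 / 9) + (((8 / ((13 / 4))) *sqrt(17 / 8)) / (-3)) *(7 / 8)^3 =-5537 / 207 - 343 *sqrt(34) / 2496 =-27.55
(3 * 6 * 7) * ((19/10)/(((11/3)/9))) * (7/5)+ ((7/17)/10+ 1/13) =100009341/121550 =822.78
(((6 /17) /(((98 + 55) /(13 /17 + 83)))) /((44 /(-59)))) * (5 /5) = -42008 /162129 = -0.26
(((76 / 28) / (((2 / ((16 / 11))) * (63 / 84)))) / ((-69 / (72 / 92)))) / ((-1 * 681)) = 1216 / 27739173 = 0.00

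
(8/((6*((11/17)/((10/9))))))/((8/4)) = 340/297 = 1.14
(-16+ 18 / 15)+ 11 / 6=-389 / 30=-12.97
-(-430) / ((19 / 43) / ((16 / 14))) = 147920 / 133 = 1112.18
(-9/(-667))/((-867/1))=-3/192763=-0.00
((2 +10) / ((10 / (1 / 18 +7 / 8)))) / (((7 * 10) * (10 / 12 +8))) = 67 / 37100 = 0.00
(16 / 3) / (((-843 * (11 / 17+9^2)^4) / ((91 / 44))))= -7600411 / 25813053864328896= -0.00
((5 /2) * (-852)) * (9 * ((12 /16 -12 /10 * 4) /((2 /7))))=1086939 /4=271734.75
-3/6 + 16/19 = 13/38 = 0.34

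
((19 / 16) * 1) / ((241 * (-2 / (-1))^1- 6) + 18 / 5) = 95 / 38368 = 0.00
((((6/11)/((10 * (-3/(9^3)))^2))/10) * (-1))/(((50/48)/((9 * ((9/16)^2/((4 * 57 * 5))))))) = -129140163/1672000000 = -0.08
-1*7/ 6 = -7/ 6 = -1.17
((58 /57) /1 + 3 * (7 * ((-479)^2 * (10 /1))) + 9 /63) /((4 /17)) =326822651501 /1596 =204776097.43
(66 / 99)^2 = 4 / 9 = 0.44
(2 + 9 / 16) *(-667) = -27347 / 16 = -1709.19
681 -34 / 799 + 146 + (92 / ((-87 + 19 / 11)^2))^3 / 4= 1654543036881549659997 / 2000759582314528028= 826.96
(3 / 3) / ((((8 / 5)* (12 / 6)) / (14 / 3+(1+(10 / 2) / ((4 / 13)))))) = 1315 / 192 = 6.85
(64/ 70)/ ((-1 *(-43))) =32/ 1505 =0.02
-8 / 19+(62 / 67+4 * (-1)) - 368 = -472914 / 1273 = -371.50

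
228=228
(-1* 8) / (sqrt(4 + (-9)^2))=-8* sqrt(85) / 85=-0.87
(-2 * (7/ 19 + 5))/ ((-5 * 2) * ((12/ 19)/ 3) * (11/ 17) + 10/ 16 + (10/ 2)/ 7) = 194208/ 415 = 467.97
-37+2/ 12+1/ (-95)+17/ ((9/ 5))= -46853/ 1710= -27.40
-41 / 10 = -4.10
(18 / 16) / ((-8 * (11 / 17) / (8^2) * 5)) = -153 / 55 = -2.78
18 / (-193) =-18 / 193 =-0.09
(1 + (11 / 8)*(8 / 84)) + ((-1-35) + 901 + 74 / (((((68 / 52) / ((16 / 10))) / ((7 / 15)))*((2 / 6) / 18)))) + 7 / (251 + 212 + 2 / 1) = 3483652169 / 1106700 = 3147.78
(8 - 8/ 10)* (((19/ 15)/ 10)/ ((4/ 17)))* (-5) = -969/ 50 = -19.38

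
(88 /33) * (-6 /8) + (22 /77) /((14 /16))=-82 /49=-1.67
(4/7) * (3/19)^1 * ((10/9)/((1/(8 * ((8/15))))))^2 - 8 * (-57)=458.03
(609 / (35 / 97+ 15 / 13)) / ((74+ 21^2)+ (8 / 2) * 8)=767949 / 1044770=0.74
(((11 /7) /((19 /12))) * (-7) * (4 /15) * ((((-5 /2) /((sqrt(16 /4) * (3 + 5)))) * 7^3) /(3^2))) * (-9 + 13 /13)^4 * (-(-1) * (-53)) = -409536512 /171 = -2394950.36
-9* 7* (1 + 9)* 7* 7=-30870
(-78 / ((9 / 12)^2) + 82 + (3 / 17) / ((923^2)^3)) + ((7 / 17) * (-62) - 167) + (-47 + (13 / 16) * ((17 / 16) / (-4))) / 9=-24648521463247848663544661 / 96872742205299740279808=-254.44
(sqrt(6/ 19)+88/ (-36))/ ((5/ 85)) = -374/ 9+17 * sqrt(114)/ 19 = -32.00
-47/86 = -0.55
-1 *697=-697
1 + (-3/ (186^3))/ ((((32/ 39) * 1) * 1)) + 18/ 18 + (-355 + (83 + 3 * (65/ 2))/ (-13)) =-109123718185/ 297433344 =-366.88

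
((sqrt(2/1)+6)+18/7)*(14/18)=7*sqrt(2)/9+20/3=7.77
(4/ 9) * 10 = 40/ 9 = 4.44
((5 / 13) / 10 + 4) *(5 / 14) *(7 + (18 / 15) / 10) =10.27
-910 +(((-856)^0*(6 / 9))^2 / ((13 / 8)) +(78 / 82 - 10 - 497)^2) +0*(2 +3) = 50187179690 / 196677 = 255175.64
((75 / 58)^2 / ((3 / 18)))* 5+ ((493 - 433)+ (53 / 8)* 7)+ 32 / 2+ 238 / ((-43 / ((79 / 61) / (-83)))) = 252851597707 / 1464746152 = 172.62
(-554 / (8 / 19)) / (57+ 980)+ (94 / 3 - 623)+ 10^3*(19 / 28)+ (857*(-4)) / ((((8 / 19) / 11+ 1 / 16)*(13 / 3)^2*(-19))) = 897837547697 / 4961061924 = 180.98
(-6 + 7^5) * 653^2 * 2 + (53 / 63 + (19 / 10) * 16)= 4513381503511 / 315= 14328195249.24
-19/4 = -4.75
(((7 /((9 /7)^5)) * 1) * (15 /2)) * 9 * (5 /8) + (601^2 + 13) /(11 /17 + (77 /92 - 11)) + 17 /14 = -46022499170281 /1215167184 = -37873.39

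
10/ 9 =1.11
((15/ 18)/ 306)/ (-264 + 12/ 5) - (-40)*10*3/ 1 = 2881785575/ 2401488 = 1200.00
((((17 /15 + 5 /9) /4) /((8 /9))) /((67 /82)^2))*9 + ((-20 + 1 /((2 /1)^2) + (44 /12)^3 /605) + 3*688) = 994220905 /484812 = 2050.73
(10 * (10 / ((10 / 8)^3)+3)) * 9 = 3654 / 5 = 730.80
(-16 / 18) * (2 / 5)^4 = -128 / 5625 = -0.02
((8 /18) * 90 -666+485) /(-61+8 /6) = 423 /179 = 2.36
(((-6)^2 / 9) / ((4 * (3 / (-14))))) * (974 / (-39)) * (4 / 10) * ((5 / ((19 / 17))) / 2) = 231812 / 2223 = 104.28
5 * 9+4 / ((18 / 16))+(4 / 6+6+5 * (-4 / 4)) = 452 / 9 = 50.22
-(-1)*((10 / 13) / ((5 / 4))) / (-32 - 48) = -1 / 130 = -0.01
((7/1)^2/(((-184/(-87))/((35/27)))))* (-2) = -49735/828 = -60.07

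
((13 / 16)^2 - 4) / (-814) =855 / 208384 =0.00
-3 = -3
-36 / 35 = -1.03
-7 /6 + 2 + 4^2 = 101 /6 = 16.83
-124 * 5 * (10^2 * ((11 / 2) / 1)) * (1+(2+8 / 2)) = -2387000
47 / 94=1 / 2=0.50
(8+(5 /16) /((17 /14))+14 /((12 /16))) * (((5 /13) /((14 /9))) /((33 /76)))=80275 /5236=15.33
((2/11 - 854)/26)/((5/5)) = -32.84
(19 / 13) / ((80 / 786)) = 7467 / 520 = 14.36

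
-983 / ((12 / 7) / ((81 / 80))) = -185787 / 320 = -580.58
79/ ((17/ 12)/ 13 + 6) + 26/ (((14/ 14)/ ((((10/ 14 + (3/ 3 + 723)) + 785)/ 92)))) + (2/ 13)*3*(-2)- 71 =733359465/ 1994629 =367.67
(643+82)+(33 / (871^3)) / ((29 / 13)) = 1068678610708 / 1474039463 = 725.00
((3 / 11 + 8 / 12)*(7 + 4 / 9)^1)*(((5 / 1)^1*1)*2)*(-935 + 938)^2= 20770 / 33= 629.39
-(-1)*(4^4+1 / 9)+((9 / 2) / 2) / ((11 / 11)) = 9301 / 36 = 258.36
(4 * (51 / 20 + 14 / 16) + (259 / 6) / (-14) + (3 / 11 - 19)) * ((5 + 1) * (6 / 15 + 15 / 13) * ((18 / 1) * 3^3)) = -131378679 / 3575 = -36749.28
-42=-42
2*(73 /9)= 146 /9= 16.22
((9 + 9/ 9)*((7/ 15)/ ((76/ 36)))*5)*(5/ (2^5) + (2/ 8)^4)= 4305/ 2432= 1.77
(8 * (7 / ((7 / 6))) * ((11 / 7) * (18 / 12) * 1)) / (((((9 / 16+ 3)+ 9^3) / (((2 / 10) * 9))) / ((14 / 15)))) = 25344 / 97675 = 0.26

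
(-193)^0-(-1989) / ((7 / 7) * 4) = 1993 / 4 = 498.25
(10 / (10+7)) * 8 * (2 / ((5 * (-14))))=-16 / 119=-0.13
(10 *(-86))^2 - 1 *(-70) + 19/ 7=5177709/ 7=739672.71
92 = 92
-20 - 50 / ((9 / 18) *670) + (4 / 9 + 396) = 226906 / 603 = 376.30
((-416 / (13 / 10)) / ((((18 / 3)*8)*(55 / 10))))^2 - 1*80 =-85520 / 1089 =-78.53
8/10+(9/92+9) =4553/460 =9.90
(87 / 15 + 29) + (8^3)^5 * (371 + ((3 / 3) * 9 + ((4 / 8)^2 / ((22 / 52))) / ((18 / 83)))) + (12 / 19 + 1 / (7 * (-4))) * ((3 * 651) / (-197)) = 99797891887732489410307 / 7411140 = 13465929922755809.42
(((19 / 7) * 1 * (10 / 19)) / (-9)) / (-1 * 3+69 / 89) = 445 / 6237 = 0.07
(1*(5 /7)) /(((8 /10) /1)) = 25 /28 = 0.89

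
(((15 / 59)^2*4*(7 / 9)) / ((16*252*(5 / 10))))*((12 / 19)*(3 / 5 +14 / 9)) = 485 / 3571506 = 0.00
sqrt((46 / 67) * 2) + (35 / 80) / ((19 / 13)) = 91 / 304 + 2 * sqrt(1541) / 67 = 1.47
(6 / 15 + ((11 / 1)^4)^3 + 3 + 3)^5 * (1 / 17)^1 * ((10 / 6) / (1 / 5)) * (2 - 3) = -951505123576633284548680832472173697466429890094816330162966441957 / 6375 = -149255705659079730909597000000000000000000000000000000000000000.00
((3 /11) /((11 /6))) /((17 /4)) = 72 /2057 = 0.04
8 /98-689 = -33757 /49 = -688.92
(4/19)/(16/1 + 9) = 4/475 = 0.01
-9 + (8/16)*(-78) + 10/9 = -422/9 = -46.89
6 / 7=0.86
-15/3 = -5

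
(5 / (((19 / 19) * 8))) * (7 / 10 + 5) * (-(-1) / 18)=19 / 96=0.20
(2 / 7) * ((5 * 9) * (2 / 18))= 10 / 7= 1.43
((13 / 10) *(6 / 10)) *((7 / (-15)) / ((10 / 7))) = -637 / 2500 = -0.25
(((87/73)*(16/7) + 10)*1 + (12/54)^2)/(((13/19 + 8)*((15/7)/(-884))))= -8880145976/14634675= -606.79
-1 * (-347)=347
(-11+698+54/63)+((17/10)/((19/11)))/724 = 662352709/962920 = 687.86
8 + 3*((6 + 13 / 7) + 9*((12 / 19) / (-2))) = 23.05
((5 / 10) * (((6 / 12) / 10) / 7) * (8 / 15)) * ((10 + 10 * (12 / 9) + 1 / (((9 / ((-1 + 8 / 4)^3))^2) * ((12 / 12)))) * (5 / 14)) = 1891 / 119070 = 0.02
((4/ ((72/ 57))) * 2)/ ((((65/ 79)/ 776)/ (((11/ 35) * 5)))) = 12812536/ 1365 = 9386.47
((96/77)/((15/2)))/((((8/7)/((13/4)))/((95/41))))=494/451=1.10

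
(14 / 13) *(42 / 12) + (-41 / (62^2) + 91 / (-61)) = 2.27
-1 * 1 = -1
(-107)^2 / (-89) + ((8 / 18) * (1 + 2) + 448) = 320.69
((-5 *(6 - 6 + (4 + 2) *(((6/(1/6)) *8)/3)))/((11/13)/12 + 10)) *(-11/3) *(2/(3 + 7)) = 329472/1571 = 209.72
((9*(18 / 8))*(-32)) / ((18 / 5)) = -180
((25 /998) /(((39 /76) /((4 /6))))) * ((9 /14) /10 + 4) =54055 /408681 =0.13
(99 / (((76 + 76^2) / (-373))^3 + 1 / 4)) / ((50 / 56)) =-575413057296 / 20039405642875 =-0.03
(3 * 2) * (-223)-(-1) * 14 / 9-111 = -13027 / 9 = -1447.44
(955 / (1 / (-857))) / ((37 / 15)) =-12276525 / 37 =-331797.97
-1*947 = -947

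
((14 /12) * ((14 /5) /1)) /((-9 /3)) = -1.09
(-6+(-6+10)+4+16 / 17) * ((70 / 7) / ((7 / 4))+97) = 35950 / 119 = 302.10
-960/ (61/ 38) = -36480/ 61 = -598.03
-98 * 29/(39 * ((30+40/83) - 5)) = -235886/82485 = -2.86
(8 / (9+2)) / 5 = 8 / 55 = 0.15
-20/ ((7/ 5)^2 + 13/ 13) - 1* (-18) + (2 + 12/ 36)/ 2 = 2755/ 222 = 12.41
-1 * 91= -91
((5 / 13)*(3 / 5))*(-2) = -6 / 13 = -0.46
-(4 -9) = 5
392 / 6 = 65.33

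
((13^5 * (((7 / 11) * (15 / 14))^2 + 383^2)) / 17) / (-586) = -26360949397393 / 4821608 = -5467252.71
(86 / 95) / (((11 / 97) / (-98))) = -817516 / 1045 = -782.31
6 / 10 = 3 / 5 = 0.60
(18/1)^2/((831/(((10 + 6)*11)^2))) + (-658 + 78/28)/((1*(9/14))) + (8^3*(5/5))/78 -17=358042546/32409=11047.63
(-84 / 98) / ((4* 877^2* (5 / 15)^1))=-9 / 10767806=-0.00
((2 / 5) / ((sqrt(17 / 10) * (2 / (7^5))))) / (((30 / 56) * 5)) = 470596 * sqrt(170) / 6375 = 962.48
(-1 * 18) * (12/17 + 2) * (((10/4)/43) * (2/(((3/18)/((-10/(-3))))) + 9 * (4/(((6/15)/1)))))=-269100/731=-368.13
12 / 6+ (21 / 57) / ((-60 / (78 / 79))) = 29929 / 15010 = 1.99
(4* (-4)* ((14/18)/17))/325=-112/49725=-0.00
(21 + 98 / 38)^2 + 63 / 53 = 10660055 / 19133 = 557.16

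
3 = 3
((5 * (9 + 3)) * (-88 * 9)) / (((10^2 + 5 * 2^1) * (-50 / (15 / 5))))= 648 / 25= 25.92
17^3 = 4913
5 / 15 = 1 / 3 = 0.33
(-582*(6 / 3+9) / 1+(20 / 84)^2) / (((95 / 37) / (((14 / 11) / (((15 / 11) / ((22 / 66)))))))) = -208921018 / 269325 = -775.72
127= 127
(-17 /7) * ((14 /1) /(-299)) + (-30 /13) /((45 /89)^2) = -359776 /40365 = -8.91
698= 698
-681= -681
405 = 405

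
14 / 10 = 7 / 5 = 1.40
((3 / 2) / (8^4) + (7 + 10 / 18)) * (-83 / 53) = -11.83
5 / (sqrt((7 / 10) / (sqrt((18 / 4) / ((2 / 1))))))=5*sqrt(105) / 7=7.32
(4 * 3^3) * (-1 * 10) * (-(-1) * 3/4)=-810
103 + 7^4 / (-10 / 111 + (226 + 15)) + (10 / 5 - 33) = 2191863 / 26741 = 81.97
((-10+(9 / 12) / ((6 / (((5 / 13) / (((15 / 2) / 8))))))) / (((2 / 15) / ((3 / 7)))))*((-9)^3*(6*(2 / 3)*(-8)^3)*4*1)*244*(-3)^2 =-38163025428480 / 91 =-419373905807.47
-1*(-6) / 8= 3 / 4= 0.75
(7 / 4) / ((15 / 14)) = 49 / 30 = 1.63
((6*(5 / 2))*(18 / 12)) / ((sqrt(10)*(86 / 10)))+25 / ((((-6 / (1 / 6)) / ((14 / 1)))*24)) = -175 / 432+45*sqrt(10) / 172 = 0.42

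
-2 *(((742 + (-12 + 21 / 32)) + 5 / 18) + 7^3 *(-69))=6605587 / 144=45872.13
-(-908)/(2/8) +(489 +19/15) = 61834/15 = 4122.27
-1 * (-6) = 6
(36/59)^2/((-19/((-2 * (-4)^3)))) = -165888/66139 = -2.51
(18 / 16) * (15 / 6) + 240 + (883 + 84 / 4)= 18349 / 16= 1146.81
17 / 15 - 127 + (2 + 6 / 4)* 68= 1682 / 15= 112.13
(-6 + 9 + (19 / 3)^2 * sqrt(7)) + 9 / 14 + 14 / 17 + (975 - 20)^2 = 361 * sqrt(7) / 9 + 217063013 / 238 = 912135.59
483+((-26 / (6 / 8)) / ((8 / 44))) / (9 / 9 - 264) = 381659 / 789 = 483.72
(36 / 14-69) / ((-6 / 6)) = 465 / 7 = 66.43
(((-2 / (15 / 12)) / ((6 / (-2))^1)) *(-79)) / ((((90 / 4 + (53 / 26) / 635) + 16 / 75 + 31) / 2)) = -10434320 / 6651451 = -1.57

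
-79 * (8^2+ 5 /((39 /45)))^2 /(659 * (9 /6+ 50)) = -129978542 /11471213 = -11.33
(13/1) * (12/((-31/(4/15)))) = -208/155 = -1.34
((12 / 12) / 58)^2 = 1 / 3364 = 0.00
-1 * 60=-60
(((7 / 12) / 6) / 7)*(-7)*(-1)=7 / 72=0.10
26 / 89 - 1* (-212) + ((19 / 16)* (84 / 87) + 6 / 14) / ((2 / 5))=31253011 / 144536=216.23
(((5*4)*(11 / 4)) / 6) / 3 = 3.06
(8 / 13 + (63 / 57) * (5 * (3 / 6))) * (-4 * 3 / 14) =-2.90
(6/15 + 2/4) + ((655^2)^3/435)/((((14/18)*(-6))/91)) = -513288053716038932/145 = -3539917611834751.26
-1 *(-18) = 18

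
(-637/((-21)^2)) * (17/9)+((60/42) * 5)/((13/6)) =4189/7371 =0.57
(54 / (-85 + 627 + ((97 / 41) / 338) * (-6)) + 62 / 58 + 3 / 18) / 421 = 872478689 / 275085398658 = 0.00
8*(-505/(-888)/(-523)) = -505/58053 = -0.01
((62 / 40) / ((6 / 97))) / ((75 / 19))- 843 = -7529867 / 9000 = -836.65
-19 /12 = -1.58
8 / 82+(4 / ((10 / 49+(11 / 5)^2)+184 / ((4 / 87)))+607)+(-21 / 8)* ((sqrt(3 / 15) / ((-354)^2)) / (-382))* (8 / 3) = 7* sqrt(5) / 239353560+122180885339 / 201253789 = 607.10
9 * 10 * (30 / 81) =33.33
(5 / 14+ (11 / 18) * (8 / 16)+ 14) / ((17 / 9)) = 3695 / 476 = 7.76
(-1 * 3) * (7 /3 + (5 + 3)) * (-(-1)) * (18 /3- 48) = 1302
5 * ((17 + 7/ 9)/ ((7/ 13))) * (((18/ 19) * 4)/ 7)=83200/ 931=89.37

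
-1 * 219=-219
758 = 758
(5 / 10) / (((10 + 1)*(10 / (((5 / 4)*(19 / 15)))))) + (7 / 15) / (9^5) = 1123163 / 155889360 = 0.01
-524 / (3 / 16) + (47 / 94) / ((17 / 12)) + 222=-131188 / 51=-2572.31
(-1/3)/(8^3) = -1/1536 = -0.00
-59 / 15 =-3.93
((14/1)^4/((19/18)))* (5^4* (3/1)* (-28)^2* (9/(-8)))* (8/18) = -508243680000/19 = -26749667368.42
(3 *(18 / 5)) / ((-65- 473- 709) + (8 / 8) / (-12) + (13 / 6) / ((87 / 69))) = -18792 / 2166935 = -0.01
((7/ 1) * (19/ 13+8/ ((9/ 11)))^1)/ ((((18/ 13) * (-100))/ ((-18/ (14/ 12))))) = 263/ 30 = 8.77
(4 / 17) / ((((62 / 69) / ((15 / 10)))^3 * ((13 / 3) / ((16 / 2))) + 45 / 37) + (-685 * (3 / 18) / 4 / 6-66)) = -63010654272 / 18591497904005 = -0.00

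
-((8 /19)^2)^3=-262144 /47045881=-0.01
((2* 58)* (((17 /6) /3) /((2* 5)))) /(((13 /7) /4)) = 13804 /585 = 23.60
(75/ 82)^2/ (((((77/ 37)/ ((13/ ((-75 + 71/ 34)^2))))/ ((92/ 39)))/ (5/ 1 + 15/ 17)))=293250000/ 21498579641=0.01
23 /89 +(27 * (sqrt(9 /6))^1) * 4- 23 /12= -1771 /1068 +54 * sqrt(6)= 130.61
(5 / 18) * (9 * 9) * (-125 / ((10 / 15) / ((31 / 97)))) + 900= -173925 / 388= -448.26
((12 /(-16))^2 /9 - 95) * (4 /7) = -217 /4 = -54.25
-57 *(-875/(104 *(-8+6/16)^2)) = 399000/48373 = 8.25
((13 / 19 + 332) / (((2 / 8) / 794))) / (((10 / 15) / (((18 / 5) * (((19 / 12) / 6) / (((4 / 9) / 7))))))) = 474283593 / 20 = 23714179.65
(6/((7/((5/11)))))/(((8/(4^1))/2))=30/77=0.39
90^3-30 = 728970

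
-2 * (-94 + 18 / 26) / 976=1213 / 6344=0.19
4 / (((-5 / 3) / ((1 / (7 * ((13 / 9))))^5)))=-708588 / 31201607255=-0.00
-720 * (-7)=5040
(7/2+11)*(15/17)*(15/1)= 6525/34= 191.91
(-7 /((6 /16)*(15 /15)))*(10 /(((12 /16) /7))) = -15680 /9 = -1742.22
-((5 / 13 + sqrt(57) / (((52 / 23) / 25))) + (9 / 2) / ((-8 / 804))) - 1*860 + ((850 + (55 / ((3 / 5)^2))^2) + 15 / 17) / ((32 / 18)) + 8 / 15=1050220667 / 79560 - 575*sqrt(57) / 52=13116.88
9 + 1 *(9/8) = 81/8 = 10.12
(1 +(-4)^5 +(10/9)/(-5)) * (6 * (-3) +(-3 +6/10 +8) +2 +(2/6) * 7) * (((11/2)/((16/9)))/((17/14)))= 85800253/4080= 21029.47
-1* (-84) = 84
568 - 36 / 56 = 567.36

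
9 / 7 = 1.29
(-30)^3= -27000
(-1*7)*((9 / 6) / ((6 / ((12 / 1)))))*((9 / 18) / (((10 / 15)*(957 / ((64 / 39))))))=-112 / 4147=-0.03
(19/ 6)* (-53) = -167.83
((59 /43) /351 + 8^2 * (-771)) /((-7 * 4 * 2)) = 744748933 /845208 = 881.14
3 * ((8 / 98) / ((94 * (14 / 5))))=0.00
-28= -28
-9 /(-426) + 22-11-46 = -4967 /142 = -34.98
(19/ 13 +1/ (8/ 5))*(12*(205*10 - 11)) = 1327389/ 26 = 51053.42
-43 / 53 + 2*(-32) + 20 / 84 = -71870 / 1113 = -64.57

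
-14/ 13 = -1.08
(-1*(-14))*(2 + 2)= 56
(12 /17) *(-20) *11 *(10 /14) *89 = -1174800 /119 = -9872.27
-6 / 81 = -2 / 27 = -0.07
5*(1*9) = 45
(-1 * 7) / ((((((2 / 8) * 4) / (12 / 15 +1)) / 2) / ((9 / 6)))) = -189 / 5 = -37.80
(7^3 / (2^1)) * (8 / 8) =343 / 2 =171.50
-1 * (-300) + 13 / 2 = 613 / 2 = 306.50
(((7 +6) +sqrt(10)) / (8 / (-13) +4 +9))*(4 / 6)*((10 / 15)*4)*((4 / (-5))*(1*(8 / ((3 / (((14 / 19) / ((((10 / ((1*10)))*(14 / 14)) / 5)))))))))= -173056 / 11799-13312*sqrt(10) / 11799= -18.23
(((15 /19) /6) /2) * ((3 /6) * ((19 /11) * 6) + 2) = 395 /836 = 0.47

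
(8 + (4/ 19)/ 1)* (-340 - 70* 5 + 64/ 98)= -5269368/ 931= -5659.90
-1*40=-40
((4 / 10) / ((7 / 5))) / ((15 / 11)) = 22 / 105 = 0.21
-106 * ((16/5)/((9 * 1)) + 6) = -30316/45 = -673.69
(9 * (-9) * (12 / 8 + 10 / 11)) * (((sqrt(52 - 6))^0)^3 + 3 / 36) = -18603 / 88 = -211.40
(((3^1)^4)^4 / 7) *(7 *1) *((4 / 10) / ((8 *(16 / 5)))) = 43046721 / 64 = 672605.02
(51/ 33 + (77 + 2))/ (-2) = -443/ 11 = -40.27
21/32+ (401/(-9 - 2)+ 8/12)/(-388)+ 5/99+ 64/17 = 23840903/5224032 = 4.56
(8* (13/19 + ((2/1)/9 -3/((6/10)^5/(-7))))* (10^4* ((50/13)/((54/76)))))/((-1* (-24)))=417020000000/85293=4889264.07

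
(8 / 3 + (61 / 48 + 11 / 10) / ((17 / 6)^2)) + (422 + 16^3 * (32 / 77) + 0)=2840189237 / 1335180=2127.20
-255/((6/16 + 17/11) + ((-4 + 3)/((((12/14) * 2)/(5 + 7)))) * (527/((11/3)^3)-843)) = -2715240/62057473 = -0.04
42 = 42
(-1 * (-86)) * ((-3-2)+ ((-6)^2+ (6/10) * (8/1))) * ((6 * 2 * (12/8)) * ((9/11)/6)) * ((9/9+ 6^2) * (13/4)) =99960939/110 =908735.81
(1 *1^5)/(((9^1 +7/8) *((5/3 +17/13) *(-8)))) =-39/9164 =-0.00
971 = 971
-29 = -29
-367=-367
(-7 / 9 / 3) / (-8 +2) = 0.04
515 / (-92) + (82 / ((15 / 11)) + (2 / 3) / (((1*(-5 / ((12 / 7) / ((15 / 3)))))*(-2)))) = 2635169 / 48300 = 54.56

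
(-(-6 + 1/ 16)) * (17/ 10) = 323/ 32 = 10.09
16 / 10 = 8 / 5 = 1.60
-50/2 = -25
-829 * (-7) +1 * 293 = 6096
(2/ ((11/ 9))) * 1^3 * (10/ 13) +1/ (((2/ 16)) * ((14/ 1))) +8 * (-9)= -70240/ 1001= -70.17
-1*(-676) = 676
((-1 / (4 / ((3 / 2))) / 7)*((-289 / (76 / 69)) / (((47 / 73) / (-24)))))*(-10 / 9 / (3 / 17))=41244635 / 12502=3299.04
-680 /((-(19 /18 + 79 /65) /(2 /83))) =1591200 /220531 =7.22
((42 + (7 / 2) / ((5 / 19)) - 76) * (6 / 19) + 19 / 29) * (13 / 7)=-210652 / 19285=-10.92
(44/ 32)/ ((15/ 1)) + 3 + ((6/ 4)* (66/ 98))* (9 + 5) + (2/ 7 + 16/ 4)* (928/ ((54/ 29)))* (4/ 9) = 3131497/ 3240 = 966.51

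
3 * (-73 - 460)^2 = 852267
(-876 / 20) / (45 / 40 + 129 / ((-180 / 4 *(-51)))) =-268056 / 7229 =-37.08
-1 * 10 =-10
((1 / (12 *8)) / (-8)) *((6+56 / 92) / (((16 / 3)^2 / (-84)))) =1197 / 47104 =0.03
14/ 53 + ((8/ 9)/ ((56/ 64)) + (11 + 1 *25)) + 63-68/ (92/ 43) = 5260396/ 76797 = 68.50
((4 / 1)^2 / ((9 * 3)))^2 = 256 / 729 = 0.35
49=49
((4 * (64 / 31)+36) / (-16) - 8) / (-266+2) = 445 / 10912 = 0.04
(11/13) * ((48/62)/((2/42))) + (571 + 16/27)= 6369187/10881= 585.35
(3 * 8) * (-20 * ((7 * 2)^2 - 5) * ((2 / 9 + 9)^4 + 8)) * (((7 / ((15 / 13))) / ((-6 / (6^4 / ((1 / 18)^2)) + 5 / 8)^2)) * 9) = -929509409562918912 / 10016231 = -92800316762.16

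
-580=-580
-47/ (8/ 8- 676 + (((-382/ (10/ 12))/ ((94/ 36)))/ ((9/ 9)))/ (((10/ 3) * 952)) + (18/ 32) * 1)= 105148400/ 1508975343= 0.07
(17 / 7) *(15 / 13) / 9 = 85 / 273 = 0.31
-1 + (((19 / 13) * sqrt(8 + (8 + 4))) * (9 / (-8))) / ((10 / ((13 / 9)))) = -19 * sqrt(5) / 40 - 1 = -2.06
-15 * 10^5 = -1500000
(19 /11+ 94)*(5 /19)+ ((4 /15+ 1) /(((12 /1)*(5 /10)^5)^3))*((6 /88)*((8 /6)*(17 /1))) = 5274469 /84645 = 62.31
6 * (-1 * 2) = -12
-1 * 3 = -3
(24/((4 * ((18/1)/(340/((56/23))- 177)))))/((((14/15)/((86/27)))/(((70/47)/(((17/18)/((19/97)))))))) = -21364550/1627563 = -13.13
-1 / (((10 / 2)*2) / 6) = -3 / 5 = -0.60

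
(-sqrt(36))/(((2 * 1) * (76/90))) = -135/38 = -3.55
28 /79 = 0.35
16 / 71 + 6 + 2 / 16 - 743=-418417 / 568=-736.65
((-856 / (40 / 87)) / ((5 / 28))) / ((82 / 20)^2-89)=1042608 / 7219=144.43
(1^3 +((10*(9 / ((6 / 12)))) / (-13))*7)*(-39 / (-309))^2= -16211 / 10609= -1.53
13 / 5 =2.60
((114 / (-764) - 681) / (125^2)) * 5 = -260199 / 1193750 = -0.22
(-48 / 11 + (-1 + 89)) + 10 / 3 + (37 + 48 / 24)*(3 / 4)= 15341 / 132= 116.22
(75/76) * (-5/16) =-375/1216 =-0.31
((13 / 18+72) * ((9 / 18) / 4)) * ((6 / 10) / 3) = 1309 / 720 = 1.82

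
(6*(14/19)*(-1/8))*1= -21/38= -0.55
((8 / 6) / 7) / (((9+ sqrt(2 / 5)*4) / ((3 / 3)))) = 60 / 2611-16*sqrt(10) / 7833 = 0.02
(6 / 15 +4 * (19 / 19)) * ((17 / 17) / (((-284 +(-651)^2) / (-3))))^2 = 0.00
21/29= 0.72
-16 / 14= -8 / 7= -1.14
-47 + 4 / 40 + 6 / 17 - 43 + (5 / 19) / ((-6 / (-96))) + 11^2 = 115193 / 3230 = 35.66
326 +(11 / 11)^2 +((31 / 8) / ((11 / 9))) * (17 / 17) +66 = 34863 / 88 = 396.17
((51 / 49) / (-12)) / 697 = -1 / 8036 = -0.00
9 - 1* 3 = 6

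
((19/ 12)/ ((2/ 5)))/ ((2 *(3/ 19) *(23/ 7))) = 3.81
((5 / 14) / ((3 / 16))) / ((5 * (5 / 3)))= 8 / 35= 0.23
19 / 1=19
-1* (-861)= 861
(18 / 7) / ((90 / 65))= 1.86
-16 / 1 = -16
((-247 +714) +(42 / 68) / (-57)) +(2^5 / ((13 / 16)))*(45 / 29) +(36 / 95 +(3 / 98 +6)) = 15946598216 / 29833895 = 534.51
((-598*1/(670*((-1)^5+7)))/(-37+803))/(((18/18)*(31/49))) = -14651/47729460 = -0.00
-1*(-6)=6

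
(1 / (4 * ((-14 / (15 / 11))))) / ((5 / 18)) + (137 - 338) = -61935 / 308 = -201.09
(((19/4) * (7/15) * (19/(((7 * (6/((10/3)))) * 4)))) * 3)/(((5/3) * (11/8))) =361/330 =1.09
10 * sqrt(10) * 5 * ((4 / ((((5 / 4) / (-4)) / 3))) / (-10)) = 192 * sqrt(10) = 607.16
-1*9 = -9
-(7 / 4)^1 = -7 / 4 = -1.75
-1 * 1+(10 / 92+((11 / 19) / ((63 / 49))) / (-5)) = -38597 / 39330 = -0.98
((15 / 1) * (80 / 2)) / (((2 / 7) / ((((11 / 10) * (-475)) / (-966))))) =26125 / 23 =1135.87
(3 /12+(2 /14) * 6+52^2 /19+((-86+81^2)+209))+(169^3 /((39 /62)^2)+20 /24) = 58440167179 /4788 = 12205548.70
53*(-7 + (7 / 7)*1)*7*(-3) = 6678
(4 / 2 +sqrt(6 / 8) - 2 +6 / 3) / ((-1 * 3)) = -2 / 3 - sqrt(3) / 6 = -0.96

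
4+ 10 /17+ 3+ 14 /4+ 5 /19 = 7333 /646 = 11.35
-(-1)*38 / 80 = 19 / 40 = 0.48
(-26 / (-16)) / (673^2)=13 / 3623432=0.00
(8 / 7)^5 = 32768 / 16807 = 1.95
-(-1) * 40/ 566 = 20/ 283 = 0.07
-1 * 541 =-541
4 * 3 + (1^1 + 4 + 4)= 21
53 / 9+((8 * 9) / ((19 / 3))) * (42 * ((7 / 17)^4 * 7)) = 1456363583 / 14282091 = 101.97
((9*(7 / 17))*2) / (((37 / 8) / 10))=10080 / 629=16.03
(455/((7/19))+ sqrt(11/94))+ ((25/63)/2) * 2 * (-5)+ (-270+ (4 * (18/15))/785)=sqrt(1034)/94+ 238131262/247275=963.36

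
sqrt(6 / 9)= sqrt(6) / 3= 0.82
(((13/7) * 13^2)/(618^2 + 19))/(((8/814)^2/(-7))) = -363930853/6111088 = -59.55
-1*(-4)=4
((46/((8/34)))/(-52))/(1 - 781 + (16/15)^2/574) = 25248825/5238310688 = 0.00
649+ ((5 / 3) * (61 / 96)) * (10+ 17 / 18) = 3424501 / 5184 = 660.59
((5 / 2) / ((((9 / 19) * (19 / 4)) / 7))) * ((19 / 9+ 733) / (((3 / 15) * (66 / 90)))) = 11578000 / 297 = 38983.16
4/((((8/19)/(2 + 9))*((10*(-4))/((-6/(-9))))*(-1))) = 209/120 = 1.74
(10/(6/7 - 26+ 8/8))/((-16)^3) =35/346112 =0.00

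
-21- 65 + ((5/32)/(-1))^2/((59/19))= -5195301/60416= -85.99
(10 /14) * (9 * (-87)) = -3915 /7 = -559.29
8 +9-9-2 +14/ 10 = 37/ 5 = 7.40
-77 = -77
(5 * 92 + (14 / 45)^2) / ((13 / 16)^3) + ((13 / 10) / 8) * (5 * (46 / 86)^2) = 112929849381769 / 131616997200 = 858.02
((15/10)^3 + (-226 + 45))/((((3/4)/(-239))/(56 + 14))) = 11886665/3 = 3962221.67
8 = 8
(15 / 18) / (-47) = -5 / 282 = -0.02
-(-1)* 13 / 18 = 13 / 18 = 0.72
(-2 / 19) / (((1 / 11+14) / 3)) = -0.02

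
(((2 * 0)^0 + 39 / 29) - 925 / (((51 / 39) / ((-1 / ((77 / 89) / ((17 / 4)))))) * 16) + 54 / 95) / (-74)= -2988022003 / 1004671360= -2.97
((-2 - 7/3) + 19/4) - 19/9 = -61/36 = -1.69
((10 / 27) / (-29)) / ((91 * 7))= -10 / 498771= -0.00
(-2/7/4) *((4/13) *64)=-1.41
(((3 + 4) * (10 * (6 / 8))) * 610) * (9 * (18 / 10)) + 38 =518843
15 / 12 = 5 / 4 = 1.25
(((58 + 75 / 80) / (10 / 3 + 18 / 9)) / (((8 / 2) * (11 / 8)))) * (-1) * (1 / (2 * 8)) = -2829 / 22528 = -0.13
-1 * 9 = -9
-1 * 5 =-5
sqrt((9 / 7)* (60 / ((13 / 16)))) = 24* sqrt(1365) / 91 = 9.74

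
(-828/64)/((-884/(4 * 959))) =198513/3536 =56.14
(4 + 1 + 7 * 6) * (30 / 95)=282 / 19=14.84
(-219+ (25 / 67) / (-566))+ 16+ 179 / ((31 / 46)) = 73605827 / 1175582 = 62.61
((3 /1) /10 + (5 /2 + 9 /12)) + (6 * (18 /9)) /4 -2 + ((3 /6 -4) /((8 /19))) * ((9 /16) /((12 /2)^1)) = 9653 /2560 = 3.77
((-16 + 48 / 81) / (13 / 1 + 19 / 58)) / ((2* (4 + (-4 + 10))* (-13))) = 464 / 104355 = 0.00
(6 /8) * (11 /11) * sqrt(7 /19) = 3 * sqrt(133) /76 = 0.46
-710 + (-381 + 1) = -1090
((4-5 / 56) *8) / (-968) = -219 / 6776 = -0.03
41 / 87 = 0.47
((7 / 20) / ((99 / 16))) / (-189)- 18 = -240574 / 13365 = -18.00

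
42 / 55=0.76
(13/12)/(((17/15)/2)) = 65/34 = 1.91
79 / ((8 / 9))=711 / 8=88.88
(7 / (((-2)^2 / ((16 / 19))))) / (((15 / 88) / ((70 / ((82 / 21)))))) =120736 / 779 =154.99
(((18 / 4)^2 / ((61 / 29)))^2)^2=30446127875601 / 3544535296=8589.60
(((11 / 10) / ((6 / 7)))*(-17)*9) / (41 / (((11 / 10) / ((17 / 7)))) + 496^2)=-100793 / 126334680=-0.00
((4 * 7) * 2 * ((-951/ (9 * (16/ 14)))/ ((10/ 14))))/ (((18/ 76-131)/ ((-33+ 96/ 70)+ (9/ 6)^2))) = -404619117/ 248450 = -1628.57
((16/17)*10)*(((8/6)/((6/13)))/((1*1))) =27.19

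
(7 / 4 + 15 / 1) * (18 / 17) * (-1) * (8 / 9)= -268 / 17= -15.76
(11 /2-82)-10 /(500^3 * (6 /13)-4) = -14343749038 /187499987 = -76.50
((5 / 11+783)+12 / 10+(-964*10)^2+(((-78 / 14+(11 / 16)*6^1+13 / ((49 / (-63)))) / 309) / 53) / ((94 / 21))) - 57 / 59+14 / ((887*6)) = 3294186938346989503367 / 35447899895760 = 92930383.69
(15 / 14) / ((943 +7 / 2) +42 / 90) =225 / 198863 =0.00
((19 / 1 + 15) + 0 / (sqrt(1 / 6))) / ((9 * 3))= 34 / 27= 1.26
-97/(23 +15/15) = -97/24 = -4.04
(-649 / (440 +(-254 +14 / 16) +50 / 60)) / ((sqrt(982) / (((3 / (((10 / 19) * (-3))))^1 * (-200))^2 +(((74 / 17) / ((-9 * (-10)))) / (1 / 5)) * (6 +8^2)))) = -11472134168 * sqrt(982) / 22561941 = -15933.95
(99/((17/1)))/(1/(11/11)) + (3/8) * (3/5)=4113/680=6.05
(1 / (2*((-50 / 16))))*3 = -12 / 25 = -0.48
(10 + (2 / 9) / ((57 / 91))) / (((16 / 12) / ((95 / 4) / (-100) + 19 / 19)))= 5063 / 855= 5.92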